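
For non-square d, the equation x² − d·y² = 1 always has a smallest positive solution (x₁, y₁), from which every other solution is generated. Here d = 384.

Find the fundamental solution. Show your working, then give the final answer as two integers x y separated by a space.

√384 = [19; 1,1,2,9,2,1,1,38, …], period ℓ=8 (even) → k=7
k=0  a_k=19  p_k/q_k = 19/1
k=1  a_k=1  p_k/q_k = 20/1
…
k=3  a_k=2  p_k/q_k = 98/5
k=4  a_k=9  p_k/q_k = 921/47
k=5  a_k=2  p_k/q_k = 1940/99
k=6  a_k=1  p_k/q_k = 2861/146
k=7  a_k=1  p_k/q_k = 4801/245
(x₁, y₁) = (4801, 245);  4801² − 384·245² = 1 ✓

4801 245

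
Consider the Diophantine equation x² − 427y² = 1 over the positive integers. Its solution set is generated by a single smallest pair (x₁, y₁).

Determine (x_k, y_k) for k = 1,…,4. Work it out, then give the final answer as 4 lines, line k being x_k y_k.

d=427: √d = [20; 1,1,1,40] (ℓ=4, even), read p_3/q_3
step 0: (20, 1)  from 20·(1,0) + (0,1)
step 1: (21, 1)  from 1·(20,1) + (1,0)
step 2: (41, 2)  from 1·(21,1) + (20,1)
step 3: (62, 3)  from 1·(41,2) + (21,1)
→ (62, 3).  Check: 62²=3844, 427·3²=3843, difference 1.
(62+3√427)^2 = 7687 + 372√427
(62+3√427)^3 = 953126 + 46125√427
(62+3√427)^4 = 118179937 + 5719128√427

62 3
7687 372
953126 46125
118179937 5719128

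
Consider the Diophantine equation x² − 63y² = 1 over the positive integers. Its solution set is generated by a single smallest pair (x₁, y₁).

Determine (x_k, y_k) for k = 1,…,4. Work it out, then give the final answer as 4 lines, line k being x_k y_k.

8 1
127 16
2024 255
32257 4064

√63 → a₀=7, period (1,14); ℓ=2 even so k=1
k=0  a_k=7  p_k/q_k = 7/1
k=1  a_k=1  p_k/q_k = 8/1
(x₁, y₁) = (8, 1);  8² − 63·1² = 1 ✓
(x_2, y_2) = (8·8 + 63·1·1, 8·1 + 1·8) = (127, 16)
(x_3, y_3) = (8·127 + 63·1·16, 8·16 + 1·127) = (2024, 255)
(x_4, y_4) = (8·2024 + 63·1·255, 8·255 + 1·2024) = (32257, 4064)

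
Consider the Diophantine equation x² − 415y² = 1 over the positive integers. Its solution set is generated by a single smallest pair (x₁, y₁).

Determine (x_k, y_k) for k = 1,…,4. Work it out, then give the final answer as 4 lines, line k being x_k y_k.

18412804 903849
678062702284831 33284788965192
24970071273761872339444 1225732590794885332887
919538056459614718055705397121 45138347901436822389057205104

[20; 2,1,2,4,6,…,1,2,40] for √415; ℓ=16 ⇒ convergent index 15
a_0=20:  p_0=20·1+0=20,  q_0=20·0+1=1
…
a_5=6:  p_5=6·713+163=4441,  q_5=6·35+8=218
…
a_14=1:  p_14=1·4730294+2110961=6841255,  q_14=1·232201+103623=335824
a_15=2:  p_15=2·6841255+4730294=18412804,  q_15=2·335824+232201=903849
fundamental: x₁=18412804, y₁=903849  (since 339031351142416 − 415·816943014801 = 1)
n=2: (18412804,903849)∘(18412804,903849) = (18412804·18412804+415·903849·903849, 18412804·903849+903849·18412804) = (678062702284831,33284788965192)
n=3: (678062702284831,33284788965192)∘(18412804,903849) = (18412804·678062702284831+415·903849·33284788965192, 18412804·33284788965192+903849·678062702284831) = (24970071273761872339444,1225732590794885332887)
n=4: (24970071273761872339444,1225732590794885332887)∘(18412804,903849) = (18412804·24970071273761872339444+415·903849·1225732590794885332887, 18412804·1225732590794885332887+903849·24970071273761872339444) = (919538056459614718055705397121,45138347901436822389057205104)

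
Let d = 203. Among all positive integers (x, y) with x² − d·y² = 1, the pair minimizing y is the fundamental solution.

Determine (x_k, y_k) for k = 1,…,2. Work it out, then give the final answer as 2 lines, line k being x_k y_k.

√203 → a₀=14, period (4,28); ℓ=2 even so k=1
step 0: (14, 1)  from 14·(1,0) + (0,1)
step 1: (57, 4)  from 4·(14,1) + (1,0)
fundamental: x₁=57, y₁=4  (since 3249 − 203·16 = 1)
(57+4√203)^2 = 6497 + 456√203

57 4
6497 456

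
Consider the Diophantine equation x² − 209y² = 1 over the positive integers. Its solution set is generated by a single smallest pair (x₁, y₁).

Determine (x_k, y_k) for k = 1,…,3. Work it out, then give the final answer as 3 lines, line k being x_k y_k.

√209 → a₀=14, period (2,5,3,2,3,5,2,28); ℓ=8 even so k=7
step 0: (14, 1)  from 14·(1,0) + (0,1)
step 1: (29, 2)  from 2·(14,1) + (1,0)
step 2: (159, 11)  from 5·(29,2) + (14,1)
…
step 4: (1171, 81)  from 2·(506,35) + (159,11)
step 5: (4019, 278)  from 3·(1171,81) + (506,35)
step 6: (21266, 1471)  from 5·(4019,278) + (1171,81)
step 7: (46551, 3220)  from 2·(21266,1471) + (4019,278)
(x₁, y₁) = (46551, 3220);  46551² − 209·3220² = 1 ✓
n=2: (46551,3220)∘(46551,3220) = (46551·46551+209·3220·3220, 46551·3220+3220·46551) = (4333991201,299788440)
n=3: (4333991201,299788440)∘(46551,3220) = (46551·4333991201+209·3220·299788440, 46551·299788440+3220·4333991201) = (403503248748951,27910903337660)

46551 3220
4333991201 299788440
403503248748951 27910903337660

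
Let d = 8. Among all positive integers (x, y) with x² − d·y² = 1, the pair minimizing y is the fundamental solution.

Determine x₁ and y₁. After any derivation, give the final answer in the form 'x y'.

3 1

[2; 1,4] for √8; ℓ=2 ⇒ convergent index 1
k=0  a_k=2  p_k/q_k = 2/1
k=1  a_k=1  p_k/q_k = 3/1
fundamental: x₁=3, y₁=1  (since 9 − 8·1 = 1)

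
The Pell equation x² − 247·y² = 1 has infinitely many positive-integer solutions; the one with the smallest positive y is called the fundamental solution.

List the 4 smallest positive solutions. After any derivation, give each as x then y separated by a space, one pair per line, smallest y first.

d=247: √d = [15; 1,2,1,1,9,1,9,1,1,2,1,30] (ℓ=12, even), read p_11/q_11
i=0: a=15 ⇒ p=15, q=1
…
i=5: a=9 ⇒ p=1053, q=67
i=6: a=1 ⇒ p=1163, q=74
i=7: a=9 ⇒ p=11520, q=733
…
i=10: a=2 ⇒ p=61089, q=3887
i=11: a=1 ⇒ p=85292, q=5427
(x₁, y₁) = (85292, 5427);  85292² − 247·5427² = 1 ✓
(85292+5427√247)^2 = 14549450527 + 925759368√247
(85292+5427√247)^3 = 2481903468612476 + 157919736025485√247
(85292+5427√247)^4 = 423373021275241155457 + 26938580249245573872√247

85292 5427
14549450527 925759368
2481903468612476 157919736025485
423373021275241155457 26938580249245573872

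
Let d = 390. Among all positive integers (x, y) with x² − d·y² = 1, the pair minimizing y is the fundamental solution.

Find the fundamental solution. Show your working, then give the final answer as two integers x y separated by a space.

79 4

√390 = [19; 1,2,1,38, …], period ℓ=4 (even) → k=3
k=0  a_k=19  p_k/q_k = 19/1
…
k=2  a_k=2  p_k/q_k = 59/3
k=3  a_k=1  p_k/q_k = 79/4
→ (79, 4).  Check: 79²=6241, 390·4²=6240, difference 1.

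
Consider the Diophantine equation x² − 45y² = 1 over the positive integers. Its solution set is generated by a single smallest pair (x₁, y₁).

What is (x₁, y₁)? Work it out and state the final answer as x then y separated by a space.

161 24

[6; 1,2,2,2,1,12] for √45; ℓ=6 ⇒ convergent index 5
i=0: a=6 ⇒ p=6, q=1
…
i=2: a=2 ⇒ p=20, q=3
i=3: a=2 ⇒ p=47, q=7
i=4: a=2 ⇒ p=114, q=17
i=5: a=1 ⇒ p=161, q=24
→ (161, 24).  Check: 161²=25921, 45·24²=25920, difference 1.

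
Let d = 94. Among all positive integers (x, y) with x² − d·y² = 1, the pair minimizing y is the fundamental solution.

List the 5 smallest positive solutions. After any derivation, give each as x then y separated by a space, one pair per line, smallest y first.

2143295 221064
9187426914049 947610731760
39382732335491159615 4062018686654877336
168817626601983862467148801 17412208682026983028992480
723651950015758622280719887718975 74638999614285983163562219965864

d=94: √d = [9; 1,2,3,1,1,…,2,1,18] (ℓ=16, even), read p_15/q_15
a_0=9:  p_0=9·1+0=9,  q_0=9·0+1=1
a_1=1:  p_1=1·9+1=10,  q_1=1·1+0=1
a_2=2:  p_2=2·10+9=29,  q_2=2·1+1=3
…
a_9=1:  p_9=1·12953+1464=14417,  q_9=1·1336+151=1487
a_10=5:  p_10=5·14417+12953=85038,  q_10=5·1487+1336=8771
…
a_14=2:  p_14=2·652934+184493=1490361,  q_14=2·67345+19029=153719
a_15=1:  p_15=1·1490361+652934=2143295,  q_15=1·153719+67345=221064
→ (2143295, 221064).  Check: 2143295²=4593713457025, 94·221064²=4593713457024, difference 1.
(2143295+221064√94)^2 = 9187426914049 + 947610731760√94
(2143295+221064√94)^3 = 39382732335491159615 + 4062018686654877336√94
(2143295+221064√94)^4 = 168817626601983862467148801 + 17412208682026983028992480√94
(2143295+221064√94)^5 = 723651950015758622280719887718975 + 74638999614285983163562219965864√94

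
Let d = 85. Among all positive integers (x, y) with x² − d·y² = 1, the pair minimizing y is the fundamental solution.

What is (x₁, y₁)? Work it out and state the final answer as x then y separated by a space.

285769 30996

[9; 4,1,1,4,18] for √85; ℓ=5 ⇒ convergent index 9
step 0: (9, 1)  from 9·(1,0) + (0,1)
step 1: (37, 4)  from 4·(9,1) + (1,0)
…
step 4: (378, 41)  from 4·(83,9) + (46,5)
step 5: (6887, 747)  from 18·(378,41) + (83,9)
step 6: (27926, 3029)  from 4·(6887,747) + (378,41)
step 7: (34813, 3776)  from 1·(27926,3029) + (6887,747)
step 8: (62739, 6805)  from 1·(34813,3776) + (27926,3029)
step 9: (285769, 30996)  from 4·(62739,6805) + (34813,3776)
→ (285769, 30996).  Check: 285769²=81663921361, 85·30996²=81663921360, difference 1.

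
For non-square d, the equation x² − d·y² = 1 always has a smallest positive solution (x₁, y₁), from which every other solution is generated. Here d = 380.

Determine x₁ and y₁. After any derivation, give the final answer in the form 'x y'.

√380 = [19; 2,38, …], period ℓ=2 (even) → k=1
k=0  a_k=19  p_k/q_k = 19/1
k=1  a_k=2  p_k/q_k = 39/2
fundamental: x₁=39, y₁=2  (since 1521 − 380·4 = 1)

39 2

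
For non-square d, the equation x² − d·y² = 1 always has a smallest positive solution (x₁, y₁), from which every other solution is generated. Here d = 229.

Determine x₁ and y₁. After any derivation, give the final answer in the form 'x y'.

[15; 7,1,1,7,30] for √229; ℓ=5 ⇒ convergent index 9
i=0: a=15 ⇒ p=15, q=1
i=1: a=7 ⇒ p=106, q=7
i=2: a=1 ⇒ p=121, q=8
i=3: a=1 ⇒ p=227, q=15
i=4: a=7 ⇒ p=1710, q=113
i=5: a=30 ⇒ p=51527, q=3405
i=6: a=7 ⇒ p=362399, q=23948
i=7: a=1 ⇒ p=413926, q=27353
i=8: a=1 ⇒ p=776325, q=51301
i=9: a=7 ⇒ p=5848201, q=386460
fundamental: x₁=5848201, y₁=386460  (since 34201454936401 − 229·149351331600 = 1)

5848201 386460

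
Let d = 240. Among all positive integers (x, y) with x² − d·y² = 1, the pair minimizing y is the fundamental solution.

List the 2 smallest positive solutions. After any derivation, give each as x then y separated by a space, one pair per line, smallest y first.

d=240: √d = [15; 2,30] (ℓ=2, even), read p_1/q_1
step 0: (15, 1)  from 15·(1,0) + (0,1)
step 1: (31, 2)  from 2·(15,1) + (1,0)
→ (31, 2).  Check: 31²=961, 240·2²=960, difference 1.
n=2: (31,2)∘(31,2) = (31·31+240·2·2, 31·2+2·31) = (1921,124)

31 2
1921 124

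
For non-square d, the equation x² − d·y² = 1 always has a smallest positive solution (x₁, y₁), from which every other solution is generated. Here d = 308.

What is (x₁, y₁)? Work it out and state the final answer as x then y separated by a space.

351 20

√308 → a₀=17, period (1,1,4,1,1,34); ℓ=6 even so k=5
i=0: a=17 ⇒ p=17, q=1
…
i=2: a=1 ⇒ p=35, q=2
i=3: a=4 ⇒ p=158, q=9
i=4: a=1 ⇒ p=193, q=11
i=5: a=1 ⇒ p=351, q=20
→ (351, 20).  Check: 351²=123201, 308·20²=123200, difference 1.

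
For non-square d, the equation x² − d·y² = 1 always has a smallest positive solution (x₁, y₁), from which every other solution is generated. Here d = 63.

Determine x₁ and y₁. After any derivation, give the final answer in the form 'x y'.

√63 → a₀=7, period (1,14); ℓ=2 even so k=1
step 0: (7, 1)  from 7·(1,0) + (0,1)
step 1: (8, 1)  from 1·(7,1) + (1,0)
(x₁, y₁) = (8, 1);  8² − 63·1² = 1 ✓

8 1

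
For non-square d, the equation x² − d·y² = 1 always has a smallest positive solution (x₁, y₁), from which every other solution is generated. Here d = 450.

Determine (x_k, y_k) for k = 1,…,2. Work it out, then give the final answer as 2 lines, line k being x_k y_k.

[21; 4,1,2,4,2,1,4,42] for √450; ℓ=8 ⇒ convergent index 7
step 0: (21, 1)  from 21·(1,0) + (0,1)
step 1: (85, 4)  from 4·(21,1) + (1,0)
…
step 3: (297, 14)  from 2·(106,5) + (85,4)
step 4: (1294, 61)  from 4·(297,14) + (106,5)
step 5: (2885, 136)  from 2·(1294,61) + (297,14)
step 6: (4179, 197)  from 1·(2885,136) + (1294,61)
step 7: (19601, 924)  from 4·(4179,197) + (2885,136)
→ (19601, 924).  Check: 19601²=384199201, 450·924²=384199200, difference 1.
(19601+924√450)^2 = 768398401 + 36222648√450

19601 924
768398401 36222648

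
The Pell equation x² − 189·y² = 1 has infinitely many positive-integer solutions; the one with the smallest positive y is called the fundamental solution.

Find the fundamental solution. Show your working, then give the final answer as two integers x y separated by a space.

55 4

√189 → a₀=13, period (1,2,1,26); ℓ=4 even so k=3
step 0: (13, 1)  from 13·(1,0) + (0,1)
step 1: (14, 1)  from 1·(13,1) + (1,0)
step 2: (41, 3)  from 2·(14,1) + (13,1)
step 3: (55, 4)  from 1·(41,3) + (14,1)
fundamental: x₁=55, y₁=4  (since 3025 − 189·16 = 1)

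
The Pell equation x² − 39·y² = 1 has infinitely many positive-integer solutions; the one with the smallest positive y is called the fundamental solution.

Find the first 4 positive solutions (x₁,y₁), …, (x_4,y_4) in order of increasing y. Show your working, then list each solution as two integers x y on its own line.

√39 = [6; 4,12, …], period ℓ=2 (even) → k=1
step 0: (6, 1)  from 6·(1,0) + (0,1)
step 1: (25, 4)  from 4·(6,1) + (1,0)
→ (25, 4).  Check: 25²=625, 39·4²=624, difference 1.
(x_2, y_2) = (25·25 + 39·4·4, 25·4 + 4·25) = (1249, 200)
(x_3, y_3) = (25·1249 + 39·4·200, 25·200 + 4·1249) = (62425, 9996)
(x_4, y_4) = (25·62425 + 39·4·9996, 25·9996 + 4·62425) = (3120001, 499600)

25 4
1249 200
62425 9996
3120001 499600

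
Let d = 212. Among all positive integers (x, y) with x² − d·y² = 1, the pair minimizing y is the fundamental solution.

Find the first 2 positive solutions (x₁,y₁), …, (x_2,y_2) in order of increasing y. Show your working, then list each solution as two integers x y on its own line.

66249 4550
8777860001 602865900

d=212: √d = [14; 1,1,3,1,1,…,1,1,28] (ℓ=14, even), read p_13/q_13
a_0=14:  p_0=14·1+0=14,  q_0=14·0+1=1
a_1=1:  p_1=1·14+1=15,  q_1=1·1+0=1
a_2=1:  p_2=1·15+14=29,  q_2=1·1+1=2
a_3=3:  p_3=3·29+15=102,  q_3=3·2+1=7
a_4=1:  p_4=1·102+29=131,  q_4=1·7+2=9
a_5=1:  p_5=1·131+102=233,  q_5=1·9+7=16
a_6=1:  p_6=1·233+131=364,  q_6=1·16+9=25
…
a_10=1:  p_10=1·5198+2781=7979,  q_10=1·357+191=548
…
a_12=1:  p_12=1·29135+7979=37114,  q_12=1·2001+548=2549
a_13=1:  p_13=1·37114+29135=66249,  q_13=1·2549+2001=4550
fundamental: x₁=66249, y₁=4550  (since 4388930001 − 212·20702500 = 1)
n=2: (66249,4550)∘(66249,4550) = (66249·66249+212·4550·4550, 66249·4550+4550·66249) = (8777860001,602865900)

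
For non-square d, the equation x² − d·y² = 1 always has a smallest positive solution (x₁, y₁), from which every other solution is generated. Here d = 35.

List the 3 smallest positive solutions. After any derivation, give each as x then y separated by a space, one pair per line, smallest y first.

6 1
71 12
846 143

√35 = [5; 1,10, …], period ℓ=2 (even) → k=1
a_0=5:  p_0=5·1+0=5,  q_0=5·0+1=1
a_1=1:  p_1=1·5+1=6,  q_1=1·1+0=1
fundamental: x₁=6, y₁=1  (since 36 − 35·1 = 1)
(x_2, y_2) = (6·6 + 35·1·1, 6·1 + 1·6) = (71, 12)
(x_3, y_3) = (6·71 + 35·1·12, 6·12 + 1·71) = (846, 143)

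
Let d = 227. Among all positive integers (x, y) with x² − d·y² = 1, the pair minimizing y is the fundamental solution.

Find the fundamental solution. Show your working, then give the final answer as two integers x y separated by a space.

[15; 15,30] for √227; ℓ=2 ⇒ convergent index 1
k=0  a_k=15  p_k/q_k = 15/1
k=1  a_k=15  p_k/q_k = 226/15
fundamental: x₁=226, y₁=15  (since 51076 − 227·225 = 1)

226 15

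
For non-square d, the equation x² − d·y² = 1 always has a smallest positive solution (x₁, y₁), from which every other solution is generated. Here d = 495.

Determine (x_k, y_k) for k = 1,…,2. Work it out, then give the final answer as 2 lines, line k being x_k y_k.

89 4
15841 712

[22; 4,44] for √495; ℓ=2 ⇒ convergent index 1
i=0: a=22 ⇒ p=22, q=1
i=1: a=4 ⇒ p=89, q=4
→ (89, 4).  Check: 89²=7921, 495·4²=7920, difference 1.
(x_2, y_2) = (89·89 + 495·4·4, 89·4 + 4·89) = (15841, 712)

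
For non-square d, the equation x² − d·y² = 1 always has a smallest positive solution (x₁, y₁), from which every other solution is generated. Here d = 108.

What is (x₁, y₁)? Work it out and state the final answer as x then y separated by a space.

1351 130

[10; 2,1,1,4,1,1,2,20] for √108; ℓ=8 ⇒ convergent index 7
step 0: (10, 1)  from 10·(1,0) + (0,1)
step 1: (21, 2)  from 2·(10,1) + (1,0)
step 2: (31, 3)  from 1·(21,2) + (10,1)
step 3: (52, 5)  from 1·(31,3) + (21,2)
…
step 5: (291, 28)  from 1·(239,23) + (52,5)
step 6: (530, 51)  from 1·(291,28) + (239,23)
step 7: (1351, 130)  from 2·(530,51) + (291,28)
fundamental: x₁=1351, y₁=130  (since 1825201 − 108·16900 = 1)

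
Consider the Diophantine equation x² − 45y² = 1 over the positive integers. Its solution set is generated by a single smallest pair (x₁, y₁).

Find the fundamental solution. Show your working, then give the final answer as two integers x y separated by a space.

√45 = [6; 1,2,2,2,1,12, …], period ℓ=6 (even) → k=5
i=0: a=6 ⇒ p=6, q=1
i=1: a=1 ⇒ p=7, q=1
i=2: a=2 ⇒ p=20, q=3
i=3: a=2 ⇒ p=47, q=7
i=4: a=2 ⇒ p=114, q=17
i=5: a=1 ⇒ p=161, q=24
→ (161, 24).  Check: 161²=25921, 45·24²=25920, difference 1.

161 24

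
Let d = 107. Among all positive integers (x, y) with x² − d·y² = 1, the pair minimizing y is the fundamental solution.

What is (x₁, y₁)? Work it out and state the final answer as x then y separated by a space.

962 93

[10; 2,1,9,1,2,20] for √107; ℓ=6 ⇒ convergent index 5
i=0: a=10 ⇒ p=10, q=1
…
i=2: a=1 ⇒ p=31, q=3
…
i=4: a=1 ⇒ p=331, q=32
i=5: a=2 ⇒ p=962, q=93
→ (962, 93).  Check: 962²=925444, 107·93²=925443, difference 1.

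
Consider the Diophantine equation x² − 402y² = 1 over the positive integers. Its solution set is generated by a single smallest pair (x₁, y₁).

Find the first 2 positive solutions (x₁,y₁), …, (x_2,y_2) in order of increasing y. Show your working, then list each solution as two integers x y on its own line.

√402 → a₀=20, period (20,40); ℓ=2 even so k=1
a_0=20:  p_0=20·1+0=20,  q_0=20·0+1=1
a_1=20:  p_1=20·20+1=401,  q_1=20·1+0=20
(x₁, y₁) = (401, 20);  401² − 402·20² = 1 ✓
n=2: (401,20)∘(401,20) = (401·401+402·20·20, 401·20+20·401) = (321601,16040)

401 20
321601 16040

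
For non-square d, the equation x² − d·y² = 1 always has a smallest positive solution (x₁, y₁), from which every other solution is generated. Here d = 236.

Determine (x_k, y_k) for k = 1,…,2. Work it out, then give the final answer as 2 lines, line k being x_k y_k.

√236 = [15; 2,1,3,5,1,6,1,5,3,1,2,30, …], period ℓ=12 (even) → k=11
i=0: a=15 ⇒ p=15, q=1
…
i=4: a=5 ⇒ p=891, q=58
…
i=6: a=6 ⇒ p=7251, q=472
…
i=10: a=1 ⇒ p=203535, q=13249
i=11: a=2 ⇒ p=561799, q=36570
→ (561799, 36570).  Check: 561799²=315618116401, 236·36570²=315618116400, difference 1.
(x_2, y_2) = (561799·561799 + 236·36570·36570, 561799·36570 + 36570·561799) = (631236232801, 41089978860)

561799 36570
631236232801 41089978860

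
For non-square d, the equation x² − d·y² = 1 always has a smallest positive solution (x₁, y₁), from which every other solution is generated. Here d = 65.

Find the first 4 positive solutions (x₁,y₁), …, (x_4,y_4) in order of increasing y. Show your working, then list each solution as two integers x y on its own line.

√65 → a₀=8, period (16); ℓ=1 odd so k=1
step 0: (8, 1)  from 8·(1,0) + (0,1)
step 1: (129, 16)  from 16·(8,1) + (1,0)
(x₁, y₁) = (129, 16);  129² − 65·16² = 1 ✓
n=2: (129,16)∘(129,16) = (129·129+65·16·16, 129·16+16·129) = (33281,4128)
n=3: (33281,4128)∘(129,16) = (129·33281+65·16·4128, 129·4128+16·33281) = (8586369,1065008)
n=4: (8586369,1065008)∘(129,16) = (129·8586369+65·16·1065008, 129·1065008+16·8586369) = (2215249921,274767936)

129 16
33281 4128
8586369 1065008
2215249921 274767936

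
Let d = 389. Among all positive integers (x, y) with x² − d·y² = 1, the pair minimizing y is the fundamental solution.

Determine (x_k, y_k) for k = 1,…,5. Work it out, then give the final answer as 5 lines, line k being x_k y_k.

3287049 166660
21609382256801 1095639172680
142062196675667653449 7202839293837075980
933930803041091759821507201 47352171395934637886793360
6139752624410693193862375179426249 311297815269663908222998617313300

[19; 1,2,1,1,1,1,2,1,38] for √389; ℓ=9 ⇒ convergent index 17
step 0: (19, 1)  from 19·(1,0) + (0,1)
step 1: (20, 1)  from 1·(19,1) + (1,0)
…
step 4: (138, 7)  from 1·(79,4) + (59,3)
…
step 6: (355, 18)  from 1·(217,11) + (138,7)
step 7: (927, 47)  from 2·(355,18) + (217,11)
step 8: (1282, 65)  from 1·(927,47) + (355,18)
…
step 10: (50925, 2582)  from 1·(49643,2517) + (1282,65)
step 11: (151493, 7681)  from 2·(50925,2582) + (49643,2517)
step 12: (202418, 10263)  from 1·(151493,7681) + (50925,2582)
step 13: (353911, 17944)  from 1·(202418,10263) + (151493,7681)
…
step 15: (910240, 46151)  from 1·(556329,28207) + (353911,17944)
step 16: (2376809, 120509)  from 2·(910240,46151) + (556329,28207)
step 17: (3287049, 166660)  from 1·(2376809,120509) + (910240,46151)
→ (3287049, 166660).  Check: 3287049²=10804691128401, 389·166660²=10804691128400, difference 1.
k=2:  x_2 = 3287049·3287049+389·166660·166660 = 21609382256801,  y_2 = 3287049·166660+166660·3287049 = 1095639172680
k=3:  x_3 = 3287049·21609382256801+389·166660·1095639172680 = 142062196675667653449,  y_3 = 3287049·1095639172680+166660·21609382256801 = 7202839293837075980
k=4:  x_4 = 3287049·142062196675667653449+389·166660·7202839293837075980 = 933930803041091759821507201,  y_4 = 3287049·7202839293837075980+166660·142062196675667653449 = 47352171395934637886793360
k=5:  x_5 = 3287049·933930803041091759821507201+389·166660·47352171395934637886793360 = 6139752624410693193862375179426249,  y_5 = 3287049·47352171395934637886793360+166660·933930803041091759821507201 = 311297815269663908222998617313300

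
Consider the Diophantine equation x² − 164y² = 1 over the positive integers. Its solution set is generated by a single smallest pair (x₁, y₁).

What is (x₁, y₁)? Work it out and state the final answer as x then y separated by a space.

2049 160

d=164: √d = [12; 1,4,6,4,1,24] (ℓ=6, even), read p_5/q_5
k=0  a_k=12  p_k/q_k = 12/1
…
k=2  a_k=4  p_k/q_k = 64/5
k=3  a_k=6  p_k/q_k = 397/31
k=4  a_k=4  p_k/q_k = 1652/129
k=5  a_k=1  p_k/q_k = 2049/160
(x₁, y₁) = (2049, 160);  2049² − 164·160² = 1 ✓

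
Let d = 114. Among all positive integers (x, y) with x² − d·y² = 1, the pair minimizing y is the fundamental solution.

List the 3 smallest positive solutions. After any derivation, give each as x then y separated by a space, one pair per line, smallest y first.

d=114: √d = [10; 1,2,10,2,1,20] (ℓ=6, even), read p_5/q_5
k=0  a_k=10  p_k/q_k = 10/1
…
k=3  a_k=10  p_k/q_k = 331/31
k=4  a_k=2  p_k/q_k = 694/65
k=5  a_k=1  p_k/q_k = 1025/96
(x₁, y₁) = (1025, 96);  1025² − 114·96² = 1 ✓
(1025+96√114)^2 = 2101249 + 196800√114
(1025+96√114)^3 = 4307559425 + 403439904√114

1025 96
2101249 196800
4307559425 403439904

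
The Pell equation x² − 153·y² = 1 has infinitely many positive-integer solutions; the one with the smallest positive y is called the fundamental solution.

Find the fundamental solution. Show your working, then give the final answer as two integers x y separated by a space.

[12; 2,1,2,2,2,1,2,24] for √153; ℓ=8 ⇒ convergent index 7
a_0=12:  p_0=12·1+0=12,  q_0=12·0+1=1
a_1=2:  p_1=2·12+1=25,  q_1=2·1+0=2
…
a_4=2:  p_4=2·99+37=235,  q_4=2·8+3=19
…
a_6=1:  p_6=1·569+235=804,  q_6=1·46+19=65
a_7=2:  p_7=2·804+569=2177,  q_7=2·65+46=176
(x₁, y₁) = (2177, 176);  2177² − 153·176² = 1 ✓

2177 176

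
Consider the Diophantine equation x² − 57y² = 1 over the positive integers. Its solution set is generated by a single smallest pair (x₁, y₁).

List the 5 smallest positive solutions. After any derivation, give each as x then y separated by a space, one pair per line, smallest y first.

151 20
45601 6040
13771351 1824060
4158902401 550860080
1255974753751 166357920100

√57 → a₀=7, period (1,1,4,1,1,14); ℓ=6 even so k=5
a_0=7:  p_0=7·1+0=7,  q_0=7·0+1=1
…
a_3=4:  p_3=4·15+8=68,  q_3=4·2+1=9
a_4=1:  p_4=1·68+15=83,  q_4=1·9+2=11
a_5=1:  p_5=1·83+68=151,  q_5=1·11+9=20
→ (151, 20).  Check: 151²=22801, 57·20²=22800, difference 1.
(x_2, y_2) = (151·151 + 57·20·20, 151·20 + 20·151) = (45601, 6040)
(x_3, y_3) = (151·45601 + 57·20·6040, 151·6040 + 20·45601) = (13771351, 1824060)
(x_4, y_4) = (151·13771351 + 57·20·1824060, 151·1824060 + 20·13771351) = (4158902401, 550860080)
(x_5, y_5) = (151·4158902401 + 57·20·550860080, 151·550860080 + 20·4158902401) = (1255974753751, 166357920100)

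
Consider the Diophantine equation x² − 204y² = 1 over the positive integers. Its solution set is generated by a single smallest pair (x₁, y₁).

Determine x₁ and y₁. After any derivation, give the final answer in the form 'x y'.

4999 350

[14; 3,1,1,6,1,1,3,28] for √204; ℓ=8 ⇒ convergent index 7
i=0: a=14 ⇒ p=14, q=1
i=1: a=3 ⇒ p=43, q=3
…
i=4: a=6 ⇒ p=657, q=46
…
i=6: a=1 ⇒ p=1414, q=99
i=7: a=3 ⇒ p=4999, q=350
(x₁, y₁) = (4999, 350);  4999² − 204·350² = 1 ✓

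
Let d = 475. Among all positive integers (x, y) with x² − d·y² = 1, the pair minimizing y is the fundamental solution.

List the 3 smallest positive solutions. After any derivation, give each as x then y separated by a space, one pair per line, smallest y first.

57799 2652
6681448801 306565896
772362118440199 35438404443156

[21; 1,3,1,6,2,6,1,3,1,42] for √475; ℓ=10 ⇒ convergent index 9
step 0: (21, 1)  from 21·(1,0) + (0,1)
…
step 3: (109, 5)  from 1·(87,4) + (22,1)
step 4: (741, 34)  from 6·(109,5) + (87,4)
step 5: (1591, 73)  from 2·(741,34) + (109,5)
step 6: (10287, 472)  from 6·(1591,73) + (741,34)
step 7: (11878, 545)  from 1·(10287,472) + (1591,73)
step 8: (45921, 2107)  from 3·(11878,545) + (10287,472)
step 9: (57799, 2652)  from 1·(45921,2107) + (11878,545)
→ (57799, 2652).  Check: 57799²=3340724401, 475·2652²=3340724400, difference 1.
(x_2, y_2) = (57799·57799 + 475·2652·2652, 57799·2652 + 2652·57799) = (6681448801, 306565896)
(x_3, y_3) = (57799·6681448801 + 475·2652·306565896, 57799·306565896 + 2652·6681448801) = (772362118440199, 35438404443156)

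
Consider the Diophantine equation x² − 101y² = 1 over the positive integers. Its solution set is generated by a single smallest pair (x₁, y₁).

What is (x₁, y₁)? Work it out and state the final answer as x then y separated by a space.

201 20

√101 → a₀=10, period (20); ℓ=1 odd so k=1
k=0  a_k=10  p_k/q_k = 10/1
k=1  a_k=20  p_k/q_k = 201/20
fundamental: x₁=201, y₁=20  (since 40401 − 101·400 = 1)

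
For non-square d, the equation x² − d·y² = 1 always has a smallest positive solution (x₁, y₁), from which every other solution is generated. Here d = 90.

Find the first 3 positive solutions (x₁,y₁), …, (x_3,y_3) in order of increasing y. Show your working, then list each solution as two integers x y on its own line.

√90 = [9; 2,18, …], period ℓ=2 (even) → k=1
a_0=9:  p_0=9·1+0=9,  q_0=9·0+1=1
a_1=2:  p_1=2·9+1=19,  q_1=2·1+0=2
(x₁, y₁) = (19, 2);  19² − 90·2² = 1 ✓
(19+2√90)^2 = 721 + 76√90
(19+2√90)^3 = 27379 + 2886√90

19 2
721 76
27379 2886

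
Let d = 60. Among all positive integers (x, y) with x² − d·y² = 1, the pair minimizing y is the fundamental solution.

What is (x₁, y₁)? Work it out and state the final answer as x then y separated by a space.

31 4

√60 = [7; 1,2,1,14, …], period ℓ=4 (even) → k=3
i=0: a=7 ⇒ p=7, q=1
i=1: a=1 ⇒ p=8, q=1
i=2: a=2 ⇒ p=23, q=3
i=3: a=1 ⇒ p=31, q=4
fundamental: x₁=31, y₁=4  (since 961 − 60·16 = 1)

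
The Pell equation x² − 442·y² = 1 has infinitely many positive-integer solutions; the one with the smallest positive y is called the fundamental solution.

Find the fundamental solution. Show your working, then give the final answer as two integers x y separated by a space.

883 42

[21; 42] for √442; ℓ=1 ⇒ convergent index 1
a_0=21:  p_0=21·1+0=21,  q_0=21·0+1=1
a_1=42:  p_1=42·21+1=883,  q_1=42·1+0=42
→ (883, 42).  Check: 883²=779689, 442·42²=779688, difference 1.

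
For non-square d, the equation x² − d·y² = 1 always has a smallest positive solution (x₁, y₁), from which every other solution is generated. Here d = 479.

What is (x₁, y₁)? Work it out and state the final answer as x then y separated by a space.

d=479: √d = [21; 1,7,1,3,2,21,2,3,1,7,1,42] (ℓ=12, even), read p_11/q_11
i=0: a=21 ⇒ p=21, q=1
i=1: a=1 ⇒ p=22, q=1
…
i=4: a=3 ⇒ p=766, q=35
i=5: a=2 ⇒ p=1729, q=79
i=6: a=21 ⇒ p=37075, q=1694
i=7: a=2 ⇒ p=75879, q=3467
i=8: a=3 ⇒ p=264712, q=12095
i=9: a=1 ⇒ p=340591, q=15562
i=10: a=7 ⇒ p=2648849, q=121029
i=11: a=1 ⇒ p=2989440, q=136591
fundamental: x₁=2989440, y₁=136591  (since 8936751513600 − 479·18657101281 = 1)

2989440 136591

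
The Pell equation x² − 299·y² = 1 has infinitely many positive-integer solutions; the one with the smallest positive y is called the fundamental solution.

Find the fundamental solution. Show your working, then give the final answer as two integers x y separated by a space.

[17; 3,2,3,34] for √299; ℓ=4 ⇒ convergent index 3
a_0=17:  p_0=17·1+0=17,  q_0=17·0+1=1
a_1=3:  p_1=3·17+1=52,  q_1=3·1+0=3
a_2=2:  p_2=2·52+17=121,  q_2=2·3+1=7
a_3=3:  p_3=3·121+52=415,  q_3=3·7+3=24
(x₁, y₁) = (415, 24);  415² − 299·24² = 1 ✓

415 24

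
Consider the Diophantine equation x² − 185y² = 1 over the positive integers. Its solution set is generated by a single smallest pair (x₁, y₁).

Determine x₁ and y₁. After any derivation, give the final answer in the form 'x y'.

9249 680

d=185: √d = [13; 1,1,1,1,26] (ℓ=5, odd), read p_9/q_9
step 0: (13, 1)  from 13·(1,0) + (0,1)
…
step 8: (5563, 409)  from 1·(3686,271) + (1877,138)
step 9: (9249, 680)  from 1·(5563,409) + (3686,271)
(x₁, y₁) = (9249, 680);  9249² − 185·680² = 1 ✓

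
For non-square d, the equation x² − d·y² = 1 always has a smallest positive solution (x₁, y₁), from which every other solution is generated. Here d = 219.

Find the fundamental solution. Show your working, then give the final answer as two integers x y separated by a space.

√219 → a₀=14, period (1,3,1,28); ℓ=4 even so k=3
step 0: (14, 1)  from 14·(1,0) + (0,1)
…
step 2: (59, 4)  from 3·(15,1) + (14,1)
step 3: (74, 5)  from 1·(59,4) + (15,1)
fundamental: x₁=74, y₁=5  (since 5476 − 219·25 = 1)

74 5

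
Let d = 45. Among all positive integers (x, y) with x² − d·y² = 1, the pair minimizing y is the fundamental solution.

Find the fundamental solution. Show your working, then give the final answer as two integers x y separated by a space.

161 24

d=45: √d = [6; 1,2,2,2,1,12] (ℓ=6, even), read p_5/q_5
step 0: (6, 1)  from 6·(1,0) + (0,1)
…
step 2: (20, 3)  from 2·(7,1) + (6,1)
step 3: (47, 7)  from 2·(20,3) + (7,1)
step 4: (114, 17)  from 2·(47,7) + (20,3)
step 5: (161, 24)  from 1·(114,17) + (47,7)
fundamental: x₁=161, y₁=24  (since 25921 − 45·576 = 1)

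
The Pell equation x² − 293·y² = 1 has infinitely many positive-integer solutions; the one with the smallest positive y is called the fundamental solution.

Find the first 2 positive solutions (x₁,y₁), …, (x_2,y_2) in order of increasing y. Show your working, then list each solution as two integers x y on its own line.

[17; 8,1,1,8,34] for √293; ℓ=5 ⇒ convergent index 9
a_0=17:  p_0=17·1+0=17,  q_0=17·0+1=1
a_1=8:  p_1=8·17+1=137,  q_1=8·1+0=8
a_2=1:  p_2=1·137+17=154,  q_2=1·8+1=9
a_3=1:  p_3=1·154+137=291,  q_3=1·9+8=17
a_4=8:  p_4=8·291+154=2482,  q_4=8·17+9=145
a_5=34:  p_5=34·2482+291=84679,  q_5=34·145+17=4947
…
a_7=1:  p_7=1·679914+84679=764593,  q_7=1·39721+4947=44668
a_8=1:  p_8=1·764593+679914=1444507,  q_8=1·44668+39721=84389
a_9=8:  p_9=8·1444507+764593=12320649,  q_9=8·84389+44668=719780
fundamental: x₁=12320649, y₁=719780  (since 151798391781201 − 293·518083248400 = 1)
(x_2, y_2) = (12320649·12320649 + 293·719780·719780, 12320649·719780 + 719780·12320649) = (303596783562401, 17736313474440)

12320649 719780
303596783562401 17736313474440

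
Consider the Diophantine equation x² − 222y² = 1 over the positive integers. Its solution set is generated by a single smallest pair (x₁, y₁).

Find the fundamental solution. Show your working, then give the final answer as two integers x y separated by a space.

149 10

[14; 1,8,1,28] for √222; ℓ=4 ⇒ convergent index 3
a_0=14:  p_0=14·1+0=14,  q_0=14·0+1=1
a_1=1:  p_1=1·14+1=15,  q_1=1·1+0=1
a_2=8:  p_2=8·15+14=134,  q_2=8·1+1=9
a_3=1:  p_3=1·134+15=149,  q_3=1·9+1=10
→ (149, 10).  Check: 149²=22201, 222·10²=22200, difference 1.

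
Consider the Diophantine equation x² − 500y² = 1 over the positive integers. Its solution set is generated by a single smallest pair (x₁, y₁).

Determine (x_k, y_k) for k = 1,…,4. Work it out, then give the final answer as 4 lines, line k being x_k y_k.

930249 41602
1730726404001 77400437796
3220013013190122249 144003359718540806
5990827771012465337616001 267917962749548332043592

√500 → a₀=22, period (2,1,3,2,1,…,1,2,44); ℓ=14 even so k=13
i=0: a=22 ⇒ p=22, q=1
i=1: a=2 ⇒ p=45, q=2
…
i=3: a=3 ⇒ p=246, q=11
…
i=5: a=1 ⇒ p=805, q=36
…
i=12: a=1 ⇒ p=335522, q=15005
i=13: a=2 ⇒ p=930249, q=41602
fundamental: x₁=930249, y₁=41602  (since 865363202001 − 500·1730726404 = 1)
k=2:  x_2 = 930249·930249+500·41602·41602 = 1730726404001,  y_2 = 930249·41602+41602·930249 = 77400437796
k=3:  x_3 = 930249·1730726404001+500·41602·77400437796 = 3220013013190122249,  y_3 = 930249·77400437796+41602·1730726404001 = 144003359718540806
k=4:  x_4 = 930249·3220013013190122249+500·41602·144003359718540806 = 5990827771012465337616001,  y_4 = 930249·144003359718540806+41602·3220013013190122249 = 267917962749548332043592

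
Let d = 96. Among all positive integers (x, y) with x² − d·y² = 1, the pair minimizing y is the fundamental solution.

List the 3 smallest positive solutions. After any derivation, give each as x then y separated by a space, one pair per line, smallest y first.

49 5
4801 490
470449 48015

[9; 1,3,1,18] for √96; ℓ=4 ⇒ convergent index 3
k=0  a_k=9  p_k/q_k = 9/1
k=1  a_k=1  p_k/q_k = 10/1
k=2  a_k=3  p_k/q_k = 39/4
k=3  a_k=1  p_k/q_k = 49/5
fundamental: x₁=49, y₁=5  (since 2401 − 96·25 = 1)
(x_2, y_2) = (49·49 + 96·5·5, 49·5 + 5·49) = (4801, 490)
(x_3, y_3) = (49·4801 + 96·5·490, 49·490 + 5·4801) = (470449, 48015)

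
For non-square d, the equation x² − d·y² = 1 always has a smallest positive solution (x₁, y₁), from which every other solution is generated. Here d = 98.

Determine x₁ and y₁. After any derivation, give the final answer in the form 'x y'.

√98 → a₀=9, period (1,8,1,18); ℓ=4 even so k=3
a_0=9:  p_0=9·1+0=9,  q_0=9·0+1=1
…
a_2=8:  p_2=8·10+9=89,  q_2=8·1+1=9
a_3=1:  p_3=1·89+10=99,  q_3=1·9+1=10
→ (99, 10).  Check: 99²=9801, 98·10²=9800, difference 1.

99 10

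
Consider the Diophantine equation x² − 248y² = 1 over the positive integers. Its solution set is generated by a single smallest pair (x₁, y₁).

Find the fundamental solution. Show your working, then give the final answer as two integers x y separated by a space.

63 4

[15; 1,2,1,30] for √248; ℓ=4 ⇒ convergent index 3
a_0=15:  p_0=15·1+0=15,  q_0=15·0+1=1
…
a_2=2:  p_2=2·16+15=47,  q_2=2·1+1=3
a_3=1:  p_3=1·47+16=63,  q_3=1·3+1=4
→ (63, 4).  Check: 63²=3969, 248·4²=3968, difference 1.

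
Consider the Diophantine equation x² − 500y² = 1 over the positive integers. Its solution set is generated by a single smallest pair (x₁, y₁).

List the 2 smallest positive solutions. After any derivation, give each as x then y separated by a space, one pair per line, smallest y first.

[22; 2,1,3,2,1,…,1,2,44] for √500; ℓ=14 ⇒ convergent index 13
k=0  a_k=22  p_k/q_k = 22/1
…
k=7  a_k=10  p_k/q_k = 14445/646
k=8  a_k=1  p_k/q_k = 15809/707
…
k=11  a_k=3  p_k/q_k = 259205/11592
k=12  a_k=1  p_k/q_k = 335522/15005
k=13  a_k=2  p_k/q_k = 930249/41602
fundamental: x₁=930249, y₁=41602  (since 865363202001 − 500·1730726404 = 1)
n=2: (930249,41602)∘(930249,41602) = (930249·930249+500·41602·41602, 930249·41602+41602·930249) = (1730726404001,77400437796)

930249 41602
1730726404001 77400437796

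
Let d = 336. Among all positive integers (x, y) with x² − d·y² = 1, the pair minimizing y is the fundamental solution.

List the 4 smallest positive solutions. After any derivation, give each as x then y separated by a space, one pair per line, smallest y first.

55 3
6049 330
665335 36297
73180801 3992340

√336 = [18; 3,36, …], period ℓ=2 (even) → k=1
a_0=18:  p_0=18·1+0=18,  q_0=18·0+1=1
a_1=3:  p_1=3·18+1=55,  q_1=3·1+0=3
(x₁, y₁) = (55, 3);  55² − 336·3² = 1 ✓
k=2:  x_2 = 55·55+336·3·3 = 6049,  y_2 = 55·3+3·55 = 330
k=3:  x_3 = 55·6049+336·3·330 = 665335,  y_3 = 55·330+3·6049 = 36297
k=4:  x_4 = 55·665335+336·3·36297 = 73180801,  y_4 = 55·36297+3·665335 = 3992340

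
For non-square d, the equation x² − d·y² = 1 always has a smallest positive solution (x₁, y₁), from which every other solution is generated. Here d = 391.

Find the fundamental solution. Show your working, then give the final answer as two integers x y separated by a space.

d=391: √d = [19; 1,3,2,2,1,…,3,1,38] (ℓ=16, even), read p_15/q_15
k=0  a_k=19  p_k/q_k = 19/1
…
k=4  a_k=2  p_k/q_k = 435/22
…
k=6  a_k=1  p_k/q_k = 1048/53
…
k=8  a_k=19  p_k/q_k = 52519/2656
k=9  a_k=2  p_k/q_k = 107747/5449
k=10  a_k=1  p_k/q_k = 160266/8105
…
k=12  a_k=2  p_k/q_k = 696292/35213
k=13  a_k=2  p_k/q_k = 1660597/83980
k=14  a_k=3  p_k/q_k = 5678083/287153
k=15  a_k=1  p_k/q_k = 7338680/371133
fundamental: x₁=7338680, y₁=371133  (since 53856224142400 − 391·137739703689 = 1)

7338680 371133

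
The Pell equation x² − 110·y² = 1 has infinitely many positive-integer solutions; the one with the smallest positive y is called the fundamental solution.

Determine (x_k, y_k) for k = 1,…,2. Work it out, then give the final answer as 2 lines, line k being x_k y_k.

21 2
881 84

√110 = [10; 2,20, …], period ℓ=2 (even) → k=1
a_0=10:  p_0=10·1+0=10,  q_0=10·0+1=1
a_1=2:  p_1=2·10+1=21,  q_1=2·1+0=2
fundamental: x₁=21, y₁=2  (since 441 − 110·4 = 1)
k=2:  x_2 = 21·21+110·2·2 = 881,  y_2 = 21·2+2·21 = 84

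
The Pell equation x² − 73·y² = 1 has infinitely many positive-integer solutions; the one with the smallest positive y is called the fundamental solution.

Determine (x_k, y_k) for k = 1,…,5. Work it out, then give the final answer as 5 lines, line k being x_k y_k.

d=73: √d = [8; 1,1,5,5,1,1,16] (ℓ=7, odd), read p_13/q_13
i=0: a=8 ⇒ p=8, q=1
i=1: a=1 ⇒ p=9, q=1
i=2: a=1 ⇒ p=17, q=2
i=3: a=5 ⇒ p=94, q=11
i=4: a=5 ⇒ p=487, q=57
i=5: a=1 ⇒ p=581, q=68
i=6: a=1 ⇒ p=1068, q=125
i=7: a=16 ⇒ p=17669, q=2068
…
i=12: a=1 ⇒ p=1241008, q=145249
i=13: a=1 ⇒ p=2281249, q=267000
→ (2281249, 267000).  Check: 2281249²=5204097000001, 73·267000²=5204097000000, difference 1.
(2281249+267000√73)^2 = 10408194000001 + 1218186966000√73
(2281249+267000√73)^3 = 47487364308614281249 + 5557975596000801000√73
(2281249+267000√73)^4 = 216661004683313632776000001 + 25358252540801244373932000√73
(2281249+267000√73)^5 = 988515400545561595548925838281249 + 115696976500895037877980001335000√73

2281249 267000
10408194000001 1218186966000
47487364308614281249 5557975596000801000
216661004683313632776000001 25358252540801244373932000
988515400545561595548925838281249 115696976500895037877980001335000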